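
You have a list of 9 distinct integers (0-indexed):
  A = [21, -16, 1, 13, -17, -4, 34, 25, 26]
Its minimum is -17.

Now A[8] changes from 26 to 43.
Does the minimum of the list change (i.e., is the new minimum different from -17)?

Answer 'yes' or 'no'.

Old min = -17
Change: A[8] 26 -> 43
Changed element was NOT the min; min changes only if 43 < -17.
New min = -17; changed? no

Answer: no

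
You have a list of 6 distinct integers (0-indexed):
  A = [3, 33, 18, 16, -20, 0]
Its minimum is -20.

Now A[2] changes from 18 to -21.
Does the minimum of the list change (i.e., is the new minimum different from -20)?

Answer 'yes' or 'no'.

Answer: yes

Derivation:
Old min = -20
Change: A[2] 18 -> -21
Changed element was NOT the min; min changes only if -21 < -20.
New min = -21; changed? yes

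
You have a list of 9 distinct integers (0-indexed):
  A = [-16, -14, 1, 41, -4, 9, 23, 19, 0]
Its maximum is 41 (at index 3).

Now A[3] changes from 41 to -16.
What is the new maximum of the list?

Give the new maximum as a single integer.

Answer: 23

Derivation:
Old max = 41 (at index 3)
Change: A[3] 41 -> -16
Changed element WAS the max -> may need rescan.
  Max of remaining elements: 23
  New max = max(-16, 23) = 23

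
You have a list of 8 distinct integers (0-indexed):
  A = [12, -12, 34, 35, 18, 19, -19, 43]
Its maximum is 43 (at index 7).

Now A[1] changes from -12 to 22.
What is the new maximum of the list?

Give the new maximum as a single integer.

Old max = 43 (at index 7)
Change: A[1] -12 -> 22
Changed element was NOT the old max.
  New max = max(old_max, new_val) = max(43, 22) = 43

Answer: 43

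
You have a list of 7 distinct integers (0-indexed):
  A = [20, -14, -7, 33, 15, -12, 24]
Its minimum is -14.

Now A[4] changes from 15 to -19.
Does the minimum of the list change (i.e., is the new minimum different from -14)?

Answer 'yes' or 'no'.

Old min = -14
Change: A[4] 15 -> -19
Changed element was NOT the min; min changes only if -19 < -14.
New min = -19; changed? yes

Answer: yes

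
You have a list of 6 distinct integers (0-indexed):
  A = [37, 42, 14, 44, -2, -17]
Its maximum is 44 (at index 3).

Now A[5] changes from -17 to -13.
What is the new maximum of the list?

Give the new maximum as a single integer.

Answer: 44

Derivation:
Old max = 44 (at index 3)
Change: A[5] -17 -> -13
Changed element was NOT the old max.
  New max = max(old_max, new_val) = max(44, -13) = 44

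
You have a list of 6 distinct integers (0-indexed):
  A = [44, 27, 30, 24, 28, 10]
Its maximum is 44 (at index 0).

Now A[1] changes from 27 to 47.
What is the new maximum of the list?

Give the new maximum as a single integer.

Answer: 47

Derivation:
Old max = 44 (at index 0)
Change: A[1] 27 -> 47
Changed element was NOT the old max.
  New max = max(old_max, new_val) = max(44, 47) = 47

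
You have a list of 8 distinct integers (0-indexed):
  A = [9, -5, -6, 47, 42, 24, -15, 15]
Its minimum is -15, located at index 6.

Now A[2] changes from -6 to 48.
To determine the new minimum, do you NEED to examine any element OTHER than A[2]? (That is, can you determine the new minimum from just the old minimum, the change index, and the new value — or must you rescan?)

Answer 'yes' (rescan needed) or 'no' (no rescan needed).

Old min = -15 at index 6
Change at index 2: -6 -> 48
Index 2 was NOT the min. New min = min(-15, 48). No rescan of other elements needed.
Needs rescan: no

Answer: no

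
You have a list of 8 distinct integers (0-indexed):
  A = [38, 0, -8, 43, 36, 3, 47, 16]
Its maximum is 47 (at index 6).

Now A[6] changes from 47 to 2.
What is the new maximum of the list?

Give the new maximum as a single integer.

Answer: 43

Derivation:
Old max = 47 (at index 6)
Change: A[6] 47 -> 2
Changed element WAS the max -> may need rescan.
  Max of remaining elements: 43
  New max = max(2, 43) = 43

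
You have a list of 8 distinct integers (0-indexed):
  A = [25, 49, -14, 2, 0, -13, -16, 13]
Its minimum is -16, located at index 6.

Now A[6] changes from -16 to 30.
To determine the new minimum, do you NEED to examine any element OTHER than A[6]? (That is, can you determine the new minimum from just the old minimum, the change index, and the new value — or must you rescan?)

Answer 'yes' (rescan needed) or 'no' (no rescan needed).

Answer: yes

Derivation:
Old min = -16 at index 6
Change at index 6: -16 -> 30
Index 6 WAS the min and new value 30 > old min -16. Must rescan other elements to find the new min.
Needs rescan: yes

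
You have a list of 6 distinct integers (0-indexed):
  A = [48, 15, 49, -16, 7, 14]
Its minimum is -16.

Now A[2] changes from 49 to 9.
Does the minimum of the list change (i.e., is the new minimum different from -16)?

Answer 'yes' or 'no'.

Answer: no

Derivation:
Old min = -16
Change: A[2] 49 -> 9
Changed element was NOT the min; min changes only if 9 < -16.
New min = -16; changed? no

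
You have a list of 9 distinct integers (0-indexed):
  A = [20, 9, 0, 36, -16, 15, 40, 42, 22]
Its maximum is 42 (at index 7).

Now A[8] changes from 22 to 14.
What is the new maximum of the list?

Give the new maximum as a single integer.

Answer: 42

Derivation:
Old max = 42 (at index 7)
Change: A[8] 22 -> 14
Changed element was NOT the old max.
  New max = max(old_max, new_val) = max(42, 14) = 42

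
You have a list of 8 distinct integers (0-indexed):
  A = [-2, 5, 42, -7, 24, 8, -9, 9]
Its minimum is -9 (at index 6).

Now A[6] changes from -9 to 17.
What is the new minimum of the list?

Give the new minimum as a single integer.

Answer: -7

Derivation:
Old min = -9 (at index 6)
Change: A[6] -9 -> 17
Changed element WAS the min. Need to check: is 17 still <= all others?
  Min of remaining elements: -7
  New min = min(17, -7) = -7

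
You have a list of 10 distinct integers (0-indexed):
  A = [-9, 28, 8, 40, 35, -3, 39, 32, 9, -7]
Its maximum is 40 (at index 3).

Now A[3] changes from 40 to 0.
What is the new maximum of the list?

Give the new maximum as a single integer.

Answer: 39

Derivation:
Old max = 40 (at index 3)
Change: A[3] 40 -> 0
Changed element WAS the max -> may need rescan.
  Max of remaining elements: 39
  New max = max(0, 39) = 39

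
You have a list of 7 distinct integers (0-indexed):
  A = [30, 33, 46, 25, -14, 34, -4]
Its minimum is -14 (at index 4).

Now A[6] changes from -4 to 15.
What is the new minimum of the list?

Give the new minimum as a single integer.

Old min = -14 (at index 4)
Change: A[6] -4 -> 15
Changed element was NOT the old min.
  New min = min(old_min, new_val) = min(-14, 15) = -14

Answer: -14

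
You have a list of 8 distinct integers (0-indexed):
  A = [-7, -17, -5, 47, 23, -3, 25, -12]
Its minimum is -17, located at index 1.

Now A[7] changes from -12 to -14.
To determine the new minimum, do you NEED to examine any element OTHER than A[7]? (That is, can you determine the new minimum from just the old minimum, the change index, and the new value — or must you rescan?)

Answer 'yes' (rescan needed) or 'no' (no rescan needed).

Answer: no

Derivation:
Old min = -17 at index 1
Change at index 7: -12 -> -14
Index 7 was NOT the min. New min = min(-17, -14). No rescan of other elements needed.
Needs rescan: no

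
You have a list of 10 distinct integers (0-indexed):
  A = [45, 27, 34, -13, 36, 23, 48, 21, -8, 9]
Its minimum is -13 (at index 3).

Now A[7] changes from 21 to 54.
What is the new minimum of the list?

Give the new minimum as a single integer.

Answer: -13

Derivation:
Old min = -13 (at index 3)
Change: A[7] 21 -> 54
Changed element was NOT the old min.
  New min = min(old_min, new_val) = min(-13, 54) = -13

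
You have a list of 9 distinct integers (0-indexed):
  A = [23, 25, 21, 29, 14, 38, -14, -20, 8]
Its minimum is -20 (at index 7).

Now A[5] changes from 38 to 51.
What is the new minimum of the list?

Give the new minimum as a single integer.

Answer: -20

Derivation:
Old min = -20 (at index 7)
Change: A[5] 38 -> 51
Changed element was NOT the old min.
  New min = min(old_min, new_val) = min(-20, 51) = -20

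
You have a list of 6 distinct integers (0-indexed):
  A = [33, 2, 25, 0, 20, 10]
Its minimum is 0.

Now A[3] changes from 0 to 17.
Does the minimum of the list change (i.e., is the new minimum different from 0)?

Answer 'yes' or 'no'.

Answer: yes

Derivation:
Old min = 0
Change: A[3] 0 -> 17
Changed element was the min; new min must be rechecked.
New min = 2; changed? yes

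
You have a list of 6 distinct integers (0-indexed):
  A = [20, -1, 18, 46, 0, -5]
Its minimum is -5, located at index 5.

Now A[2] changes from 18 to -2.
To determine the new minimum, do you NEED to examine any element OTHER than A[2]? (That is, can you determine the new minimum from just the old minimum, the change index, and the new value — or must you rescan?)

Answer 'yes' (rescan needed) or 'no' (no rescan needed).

Answer: no

Derivation:
Old min = -5 at index 5
Change at index 2: 18 -> -2
Index 2 was NOT the min. New min = min(-5, -2). No rescan of other elements needed.
Needs rescan: no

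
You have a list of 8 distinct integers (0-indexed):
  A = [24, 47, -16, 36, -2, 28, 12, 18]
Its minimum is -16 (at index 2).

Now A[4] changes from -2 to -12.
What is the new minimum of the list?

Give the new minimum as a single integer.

Old min = -16 (at index 2)
Change: A[4] -2 -> -12
Changed element was NOT the old min.
  New min = min(old_min, new_val) = min(-16, -12) = -16

Answer: -16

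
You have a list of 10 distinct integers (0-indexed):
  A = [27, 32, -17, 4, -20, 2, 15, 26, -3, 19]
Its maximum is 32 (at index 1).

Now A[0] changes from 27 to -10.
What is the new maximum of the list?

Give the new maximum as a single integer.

Answer: 32

Derivation:
Old max = 32 (at index 1)
Change: A[0] 27 -> -10
Changed element was NOT the old max.
  New max = max(old_max, new_val) = max(32, -10) = 32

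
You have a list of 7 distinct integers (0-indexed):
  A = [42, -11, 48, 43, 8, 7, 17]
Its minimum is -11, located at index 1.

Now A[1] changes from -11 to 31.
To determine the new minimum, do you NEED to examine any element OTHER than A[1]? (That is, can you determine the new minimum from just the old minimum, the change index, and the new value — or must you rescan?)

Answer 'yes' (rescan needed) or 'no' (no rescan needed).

Old min = -11 at index 1
Change at index 1: -11 -> 31
Index 1 WAS the min and new value 31 > old min -11. Must rescan other elements to find the new min.
Needs rescan: yes

Answer: yes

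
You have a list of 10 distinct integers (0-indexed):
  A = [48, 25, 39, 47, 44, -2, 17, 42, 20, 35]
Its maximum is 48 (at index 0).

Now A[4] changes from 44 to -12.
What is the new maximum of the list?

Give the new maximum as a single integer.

Answer: 48

Derivation:
Old max = 48 (at index 0)
Change: A[4] 44 -> -12
Changed element was NOT the old max.
  New max = max(old_max, new_val) = max(48, -12) = 48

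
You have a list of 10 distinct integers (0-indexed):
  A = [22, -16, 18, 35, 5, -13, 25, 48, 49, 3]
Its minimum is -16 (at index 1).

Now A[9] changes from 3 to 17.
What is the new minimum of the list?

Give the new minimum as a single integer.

Answer: -16

Derivation:
Old min = -16 (at index 1)
Change: A[9] 3 -> 17
Changed element was NOT the old min.
  New min = min(old_min, new_val) = min(-16, 17) = -16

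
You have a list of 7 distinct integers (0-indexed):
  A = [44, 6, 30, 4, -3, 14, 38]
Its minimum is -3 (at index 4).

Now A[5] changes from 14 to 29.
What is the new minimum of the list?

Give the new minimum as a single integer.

Answer: -3

Derivation:
Old min = -3 (at index 4)
Change: A[5] 14 -> 29
Changed element was NOT the old min.
  New min = min(old_min, new_val) = min(-3, 29) = -3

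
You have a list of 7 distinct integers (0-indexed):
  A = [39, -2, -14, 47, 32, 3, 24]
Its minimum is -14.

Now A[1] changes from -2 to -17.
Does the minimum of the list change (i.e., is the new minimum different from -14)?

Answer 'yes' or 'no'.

Answer: yes

Derivation:
Old min = -14
Change: A[1] -2 -> -17
Changed element was NOT the min; min changes only if -17 < -14.
New min = -17; changed? yes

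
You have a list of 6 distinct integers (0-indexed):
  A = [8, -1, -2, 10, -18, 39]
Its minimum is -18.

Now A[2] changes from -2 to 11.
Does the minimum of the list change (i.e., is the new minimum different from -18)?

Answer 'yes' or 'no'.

Old min = -18
Change: A[2] -2 -> 11
Changed element was NOT the min; min changes only if 11 < -18.
New min = -18; changed? no

Answer: no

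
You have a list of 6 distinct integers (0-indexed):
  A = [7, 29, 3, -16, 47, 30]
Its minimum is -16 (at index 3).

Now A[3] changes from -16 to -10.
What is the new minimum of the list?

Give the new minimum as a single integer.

Old min = -16 (at index 3)
Change: A[3] -16 -> -10
Changed element WAS the min. Need to check: is -10 still <= all others?
  Min of remaining elements: 3
  New min = min(-10, 3) = -10

Answer: -10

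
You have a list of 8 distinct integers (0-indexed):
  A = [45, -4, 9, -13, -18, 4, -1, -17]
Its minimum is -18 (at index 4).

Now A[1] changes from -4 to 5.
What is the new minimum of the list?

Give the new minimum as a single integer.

Answer: -18

Derivation:
Old min = -18 (at index 4)
Change: A[1] -4 -> 5
Changed element was NOT the old min.
  New min = min(old_min, new_val) = min(-18, 5) = -18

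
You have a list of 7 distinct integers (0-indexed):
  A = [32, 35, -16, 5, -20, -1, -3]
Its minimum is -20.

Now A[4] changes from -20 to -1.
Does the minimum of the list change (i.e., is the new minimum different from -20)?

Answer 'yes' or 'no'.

Old min = -20
Change: A[4] -20 -> -1
Changed element was the min; new min must be rechecked.
New min = -16; changed? yes

Answer: yes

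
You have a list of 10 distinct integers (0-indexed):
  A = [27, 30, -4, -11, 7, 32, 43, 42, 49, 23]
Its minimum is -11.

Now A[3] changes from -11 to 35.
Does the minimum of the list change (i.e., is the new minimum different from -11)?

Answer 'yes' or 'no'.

Answer: yes

Derivation:
Old min = -11
Change: A[3] -11 -> 35
Changed element was the min; new min must be rechecked.
New min = -4; changed? yes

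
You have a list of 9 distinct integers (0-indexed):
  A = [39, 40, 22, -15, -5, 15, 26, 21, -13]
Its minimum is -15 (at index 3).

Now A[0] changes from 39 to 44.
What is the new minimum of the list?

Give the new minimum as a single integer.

Old min = -15 (at index 3)
Change: A[0] 39 -> 44
Changed element was NOT the old min.
  New min = min(old_min, new_val) = min(-15, 44) = -15

Answer: -15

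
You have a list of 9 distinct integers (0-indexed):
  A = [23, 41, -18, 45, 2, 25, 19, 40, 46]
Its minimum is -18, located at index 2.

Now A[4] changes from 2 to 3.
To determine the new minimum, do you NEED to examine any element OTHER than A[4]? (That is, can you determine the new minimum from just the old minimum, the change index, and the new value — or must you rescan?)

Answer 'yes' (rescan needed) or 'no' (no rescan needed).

Old min = -18 at index 2
Change at index 4: 2 -> 3
Index 4 was NOT the min. New min = min(-18, 3). No rescan of other elements needed.
Needs rescan: no

Answer: no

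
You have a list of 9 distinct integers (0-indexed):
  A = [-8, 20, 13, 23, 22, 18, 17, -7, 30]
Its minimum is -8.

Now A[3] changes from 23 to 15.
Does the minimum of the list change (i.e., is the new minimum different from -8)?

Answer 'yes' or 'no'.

Old min = -8
Change: A[3] 23 -> 15
Changed element was NOT the min; min changes only if 15 < -8.
New min = -8; changed? no

Answer: no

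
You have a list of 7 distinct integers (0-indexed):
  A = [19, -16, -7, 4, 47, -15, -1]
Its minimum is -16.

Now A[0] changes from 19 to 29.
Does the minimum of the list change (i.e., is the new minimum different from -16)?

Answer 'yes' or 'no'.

Answer: no

Derivation:
Old min = -16
Change: A[0] 19 -> 29
Changed element was NOT the min; min changes only if 29 < -16.
New min = -16; changed? no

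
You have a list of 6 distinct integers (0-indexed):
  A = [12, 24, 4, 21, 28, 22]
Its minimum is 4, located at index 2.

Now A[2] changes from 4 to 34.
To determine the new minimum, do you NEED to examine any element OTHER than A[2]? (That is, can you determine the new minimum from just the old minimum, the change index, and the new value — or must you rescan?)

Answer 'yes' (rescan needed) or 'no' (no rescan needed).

Answer: yes

Derivation:
Old min = 4 at index 2
Change at index 2: 4 -> 34
Index 2 WAS the min and new value 34 > old min 4. Must rescan other elements to find the new min.
Needs rescan: yes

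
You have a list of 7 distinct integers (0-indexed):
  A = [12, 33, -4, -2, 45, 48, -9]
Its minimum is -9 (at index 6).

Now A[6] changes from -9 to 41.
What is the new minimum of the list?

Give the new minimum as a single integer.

Answer: -4

Derivation:
Old min = -9 (at index 6)
Change: A[6] -9 -> 41
Changed element WAS the min. Need to check: is 41 still <= all others?
  Min of remaining elements: -4
  New min = min(41, -4) = -4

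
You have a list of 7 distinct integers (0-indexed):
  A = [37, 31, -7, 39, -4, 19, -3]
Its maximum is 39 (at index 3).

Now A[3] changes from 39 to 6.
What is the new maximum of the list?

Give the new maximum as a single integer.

Answer: 37

Derivation:
Old max = 39 (at index 3)
Change: A[3] 39 -> 6
Changed element WAS the max -> may need rescan.
  Max of remaining elements: 37
  New max = max(6, 37) = 37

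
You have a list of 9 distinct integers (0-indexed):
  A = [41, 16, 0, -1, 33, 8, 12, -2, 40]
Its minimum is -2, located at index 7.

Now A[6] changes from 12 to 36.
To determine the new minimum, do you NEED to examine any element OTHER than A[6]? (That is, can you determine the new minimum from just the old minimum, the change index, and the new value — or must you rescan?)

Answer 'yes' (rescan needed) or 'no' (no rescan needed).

Answer: no

Derivation:
Old min = -2 at index 7
Change at index 6: 12 -> 36
Index 6 was NOT the min. New min = min(-2, 36). No rescan of other elements needed.
Needs rescan: no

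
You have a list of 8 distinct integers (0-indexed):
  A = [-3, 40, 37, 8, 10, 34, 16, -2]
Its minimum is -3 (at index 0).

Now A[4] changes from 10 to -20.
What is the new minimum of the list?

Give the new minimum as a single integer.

Old min = -3 (at index 0)
Change: A[4] 10 -> -20
Changed element was NOT the old min.
  New min = min(old_min, new_val) = min(-3, -20) = -20

Answer: -20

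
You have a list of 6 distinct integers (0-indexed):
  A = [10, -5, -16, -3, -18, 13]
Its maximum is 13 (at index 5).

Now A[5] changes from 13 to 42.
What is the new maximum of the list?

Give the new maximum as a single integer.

Answer: 42

Derivation:
Old max = 13 (at index 5)
Change: A[5] 13 -> 42
Changed element WAS the max -> may need rescan.
  Max of remaining elements: 10
  New max = max(42, 10) = 42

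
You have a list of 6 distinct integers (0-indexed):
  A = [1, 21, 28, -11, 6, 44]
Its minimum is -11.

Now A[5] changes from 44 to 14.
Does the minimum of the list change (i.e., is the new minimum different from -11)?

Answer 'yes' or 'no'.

Old min = -11
Change: A[5] 44 -> 14
Changed element was NOT the min; min changes only if 14 < -11.
New min = -11; changed? no

Answer: no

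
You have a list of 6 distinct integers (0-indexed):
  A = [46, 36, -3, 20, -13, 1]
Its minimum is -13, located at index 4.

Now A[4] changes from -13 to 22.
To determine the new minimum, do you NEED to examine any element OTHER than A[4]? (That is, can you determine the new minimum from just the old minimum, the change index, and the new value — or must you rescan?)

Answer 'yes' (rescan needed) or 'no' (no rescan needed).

Answer: yes

Derivation:
Old min = -13 at index 4
Change at index 4: -13 -> 22
Index 4 WAS the min and new value 22 > old min -13. Must rescan other elements to find the new min.
Needs rescan: yes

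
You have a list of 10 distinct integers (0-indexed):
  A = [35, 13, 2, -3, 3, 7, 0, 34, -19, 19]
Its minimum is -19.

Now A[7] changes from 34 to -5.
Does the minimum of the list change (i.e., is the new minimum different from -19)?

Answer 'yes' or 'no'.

Answer: no

Derivation:
Old min = -19
Change: A[7] 34 -> -5
Changed element was NOT the min; min changes only if -5 < -19.
New min = -19; changed? no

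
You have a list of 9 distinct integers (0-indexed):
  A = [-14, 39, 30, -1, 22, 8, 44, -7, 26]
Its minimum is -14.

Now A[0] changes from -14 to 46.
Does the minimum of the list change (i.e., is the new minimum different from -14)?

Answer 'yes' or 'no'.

Answer: yes

Derivation:
Old min = -14
Change: A[0] -14 -> 46
Changed element was the min; new min must be rechecked.
New min = -7; changed? yes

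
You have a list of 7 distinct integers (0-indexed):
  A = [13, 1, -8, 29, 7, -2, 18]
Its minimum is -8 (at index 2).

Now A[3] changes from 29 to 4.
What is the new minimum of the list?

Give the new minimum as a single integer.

Old min = -8 (at index 2)
Change: A[3] 29 -> 4
Changed element was NOT the old min.
  New min = min(old_min, new_val) = min(-8, 4) = -8

Answer: -8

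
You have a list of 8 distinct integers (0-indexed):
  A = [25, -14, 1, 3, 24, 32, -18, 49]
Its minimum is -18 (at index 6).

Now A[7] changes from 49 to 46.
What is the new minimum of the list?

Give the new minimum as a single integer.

Old min = -18 (at index 6)
Change: A[7] 49 -> 46
Changed element was NOT the old min.
  New min = min(old_min, new_val) = min(-18, 46) = -18

Answer: -18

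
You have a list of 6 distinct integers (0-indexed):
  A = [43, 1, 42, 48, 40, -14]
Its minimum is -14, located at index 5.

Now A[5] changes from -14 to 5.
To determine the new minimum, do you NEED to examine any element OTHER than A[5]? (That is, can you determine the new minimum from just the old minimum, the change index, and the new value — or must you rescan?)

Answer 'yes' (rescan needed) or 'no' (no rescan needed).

Old min = -14 at index 5
Change at index 5: -14 -> 5
Index 5 WAS the min and new value 5 > old min -14. Must rescan other elements to find the new min.
Needs rescan: yes

Answer: yes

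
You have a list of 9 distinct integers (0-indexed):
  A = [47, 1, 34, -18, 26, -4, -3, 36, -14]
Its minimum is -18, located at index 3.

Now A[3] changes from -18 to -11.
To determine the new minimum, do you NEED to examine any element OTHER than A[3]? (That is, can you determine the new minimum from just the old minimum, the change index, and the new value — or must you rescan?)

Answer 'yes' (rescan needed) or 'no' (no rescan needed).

Answer: yes

Derivation:
Old min = -18 at index 3
Change at index 3: -18 -> -11
Index 3 WAS the min and new value -11 > old min -18. Must rescan other elements to find the new min.
Needs rescan: yes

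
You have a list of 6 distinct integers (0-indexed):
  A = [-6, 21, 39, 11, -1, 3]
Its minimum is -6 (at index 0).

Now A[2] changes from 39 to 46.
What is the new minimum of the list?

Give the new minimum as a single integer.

Old min = -6 (at index 0)
Change: A[2] 39 -> 46
Changed element was NOT the old min.
  New min = min(old_min, new_val) = min(-6, 46) = -6

Answer: -6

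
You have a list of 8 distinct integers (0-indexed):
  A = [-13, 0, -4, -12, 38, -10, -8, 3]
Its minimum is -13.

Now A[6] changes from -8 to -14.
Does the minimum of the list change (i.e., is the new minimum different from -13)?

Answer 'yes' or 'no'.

Answer: yes

Derivation:
Old min = -13
Change: A[6] -8 -> -14
Changed element was NOT the min; min changes only if -14 < -13.
New min = -14; changed? yes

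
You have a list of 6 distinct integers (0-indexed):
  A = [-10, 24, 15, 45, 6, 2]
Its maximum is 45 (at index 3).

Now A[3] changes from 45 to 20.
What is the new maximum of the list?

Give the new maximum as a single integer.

Old max = 45 (at index 3)
Change: A[3] 45 -> 20
Changed element WAS the max -> may need rescan.
  Max of remaining elements: 24
  New max = max(20, 24) = 24

Answer: 24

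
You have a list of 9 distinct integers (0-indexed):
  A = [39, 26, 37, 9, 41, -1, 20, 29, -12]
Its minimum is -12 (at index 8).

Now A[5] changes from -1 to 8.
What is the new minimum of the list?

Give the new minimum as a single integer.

Answer: -12

Derivation:
Old min = -12 (at index 8)
Change: A[5] -1 -> 8
Changed element was NOT the old min.
  New min = min(old_min, new_val) = min(-12, 8) = -12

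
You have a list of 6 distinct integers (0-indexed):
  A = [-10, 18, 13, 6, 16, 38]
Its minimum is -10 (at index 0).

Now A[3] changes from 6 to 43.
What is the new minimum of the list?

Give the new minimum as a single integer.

Old min = -10 (at index 0)
Change: A[3] 6 -> 43
Changed element was NOT the old min.
  New min = min(old_min, new_val) = min(-10, 43) = -10

Answer: -10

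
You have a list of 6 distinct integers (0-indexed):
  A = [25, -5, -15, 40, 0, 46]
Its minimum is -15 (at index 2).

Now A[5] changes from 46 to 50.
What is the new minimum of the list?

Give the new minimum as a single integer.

Old min = -15 (at index 2)
Change: A[5] 46 -> 50
Changed element was NOT the old min.
  New min = min(old_min, new_val) = min(-15, 50) = -15

Answer: -15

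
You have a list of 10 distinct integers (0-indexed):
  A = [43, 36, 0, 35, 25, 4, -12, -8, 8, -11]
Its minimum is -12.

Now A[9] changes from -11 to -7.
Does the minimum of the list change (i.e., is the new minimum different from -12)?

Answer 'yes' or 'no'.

Answer: no

Derivation:
Old min = -12
Change: A[9] -11 -> -7
Changed element was NOT the min; min changes only if -7 < -12.
New min = -12; changed? no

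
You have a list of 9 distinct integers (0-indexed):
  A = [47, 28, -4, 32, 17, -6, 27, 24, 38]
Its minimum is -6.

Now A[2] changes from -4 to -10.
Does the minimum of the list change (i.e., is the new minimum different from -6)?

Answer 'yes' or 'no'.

Old min = -6
Change: A[2] -4 -> -10
Changed element was NOT the min; min changes only if -10 < -6.
New min = -10; changed? yes

Answer: yes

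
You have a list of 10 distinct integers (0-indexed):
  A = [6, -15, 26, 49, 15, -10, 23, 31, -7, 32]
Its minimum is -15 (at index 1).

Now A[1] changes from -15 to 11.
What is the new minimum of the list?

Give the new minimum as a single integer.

Old min = -15 (at index 1)
Change: A[1] -15 -> 11
Changed element WAS the min. Need to check: is 11 still <= all others?
  Min of remaining elements: -10
  New min = min(11, -10) = -10

Answer: -10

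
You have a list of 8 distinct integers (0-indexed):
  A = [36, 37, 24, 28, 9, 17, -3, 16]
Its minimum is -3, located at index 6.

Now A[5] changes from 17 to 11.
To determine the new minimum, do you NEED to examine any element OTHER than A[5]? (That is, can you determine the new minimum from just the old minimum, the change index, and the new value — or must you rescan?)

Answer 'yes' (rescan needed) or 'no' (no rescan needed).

Answer: no

Derivation:
Old min = -3 at index 6
Change at index 5: 17 -> 11
Index 5 was NOT the min. New min = min(-3, 11). No rescan of other elements needed.
Needs rescan: no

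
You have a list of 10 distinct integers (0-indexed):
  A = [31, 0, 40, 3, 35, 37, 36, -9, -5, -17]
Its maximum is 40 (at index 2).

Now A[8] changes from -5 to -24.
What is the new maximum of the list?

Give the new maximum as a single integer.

Old max = 40 (at index 2)
Change: A[8] -5 -> -24
Changed element was NOT the old max.
  New max = max(old_max, new_val) = max(40, -24) = 40

Answer: 40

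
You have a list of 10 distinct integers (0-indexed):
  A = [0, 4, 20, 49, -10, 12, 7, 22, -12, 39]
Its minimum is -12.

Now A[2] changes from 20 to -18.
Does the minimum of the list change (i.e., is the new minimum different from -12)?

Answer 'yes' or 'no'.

Old min = -12
Change: A[2] 20 -> -18
Changed element was NOT the min; min changes only if -18 < -12.
New min = -18; changed? yes

Answer: yes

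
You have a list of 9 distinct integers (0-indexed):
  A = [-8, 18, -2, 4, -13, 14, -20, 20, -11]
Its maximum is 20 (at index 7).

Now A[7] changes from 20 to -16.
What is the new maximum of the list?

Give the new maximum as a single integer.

Answer: 18

Derivation:
Old max = 20 (at index 7)
Change: A[7] 20 -> -16
Changed element WAS the max -> may need rescan.
  Max of remaining elements: 18
  New max = max(-16, 18) = 18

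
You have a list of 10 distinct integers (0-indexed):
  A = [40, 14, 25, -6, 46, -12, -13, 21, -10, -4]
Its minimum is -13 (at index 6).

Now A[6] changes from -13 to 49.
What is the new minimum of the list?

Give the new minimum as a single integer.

Answer: -12

Derivation:
Old min = -13 (at index 6)
Change: A[6] -13 -> 49
Changed element WAS the min. Need to check: is 49 still <= all others?
  Min of remaining elements: -12
  New min = min(49, -12) = -12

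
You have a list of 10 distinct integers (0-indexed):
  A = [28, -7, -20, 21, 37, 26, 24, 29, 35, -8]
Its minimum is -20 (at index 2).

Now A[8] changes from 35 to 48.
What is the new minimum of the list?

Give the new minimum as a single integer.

Old min = -20 (at index 2)
Change: A[8] 35 -> 48
Changed element was NOT the old min.
  New min = min(old_min, new_val) = min(-20, 48) = -20

Answer: -20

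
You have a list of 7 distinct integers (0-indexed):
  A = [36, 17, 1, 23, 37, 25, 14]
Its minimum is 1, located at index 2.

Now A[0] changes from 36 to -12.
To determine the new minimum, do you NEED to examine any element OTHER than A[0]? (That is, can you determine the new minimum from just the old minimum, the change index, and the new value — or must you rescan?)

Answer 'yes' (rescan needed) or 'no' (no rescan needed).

Old min = 1 at index 2
Change at index 0: 36 -> -12
Index 0 was NOT the min. New min = min(1, -12). No rescan of other elements needed.
Needs rescan: no

Answer: no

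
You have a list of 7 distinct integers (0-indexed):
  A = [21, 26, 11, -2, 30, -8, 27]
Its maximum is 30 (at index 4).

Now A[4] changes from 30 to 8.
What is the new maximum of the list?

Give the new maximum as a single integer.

Answer: 27

Derivation:
Old max = 30 (at index 4)
Change: A[4] 30 -> 8
Changed element WAS the max -> may need rescan.
  Max of remaining elements: 27
  New max = max(8, 27) = 27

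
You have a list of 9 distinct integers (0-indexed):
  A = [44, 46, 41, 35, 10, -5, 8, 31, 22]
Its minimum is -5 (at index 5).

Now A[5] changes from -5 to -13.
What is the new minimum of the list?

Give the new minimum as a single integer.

Answer: -13

Derivation:
Old min = -5 (at index 5)
Change: A[5] -5 -> -13
Changed element WAS the min. Need to check: is -13 still <= all others?
  Min of remaining elements: 8
  New min = min(-13, 8) = -13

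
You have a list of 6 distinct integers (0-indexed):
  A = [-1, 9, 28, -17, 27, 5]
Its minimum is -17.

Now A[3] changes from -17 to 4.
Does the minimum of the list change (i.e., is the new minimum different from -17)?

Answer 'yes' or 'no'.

Old min = -17
Change: A[3] -17 -> 4
Changed element was the min; new min must be rechecked.
New min = -1; changed? yes

Answer: yes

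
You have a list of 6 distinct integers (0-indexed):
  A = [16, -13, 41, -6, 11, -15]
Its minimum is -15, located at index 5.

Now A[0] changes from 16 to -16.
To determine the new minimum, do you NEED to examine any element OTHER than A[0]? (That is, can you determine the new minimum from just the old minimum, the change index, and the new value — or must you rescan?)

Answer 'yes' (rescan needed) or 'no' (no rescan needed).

Old min = -15 at index 5
Change at index 0: 16 -> -16
Index 0 was NOT the min. New min = min(-15, -16). No rescan of other elements needed.
Needs rescan: no

Answer: no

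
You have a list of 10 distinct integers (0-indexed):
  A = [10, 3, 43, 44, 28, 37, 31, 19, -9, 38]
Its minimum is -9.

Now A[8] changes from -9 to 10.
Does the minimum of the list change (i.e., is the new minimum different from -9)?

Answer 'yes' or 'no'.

Old min = -9
Change: A[8] -9 -> 10
Changed element was the min; new min must be rechecked.
New min = 3; changed? yes

Answer: yes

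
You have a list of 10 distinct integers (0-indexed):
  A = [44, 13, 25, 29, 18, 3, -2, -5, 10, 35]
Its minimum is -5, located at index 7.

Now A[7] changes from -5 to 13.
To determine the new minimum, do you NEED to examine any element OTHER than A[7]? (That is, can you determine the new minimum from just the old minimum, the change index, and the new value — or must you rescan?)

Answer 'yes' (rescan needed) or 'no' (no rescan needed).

Old min = -5 at index 7
Change at index 7: -5 -> 13
Index 7 WAS the min and new value 13 > old min -5. Must rescan other elements to find the new min.
Needs rescan: yes

Answer: yes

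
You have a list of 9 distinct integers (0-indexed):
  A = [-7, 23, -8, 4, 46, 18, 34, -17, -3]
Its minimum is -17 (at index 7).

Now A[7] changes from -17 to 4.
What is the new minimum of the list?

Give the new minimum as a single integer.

Answer: -8

Derivation:
Old min = -17 (at index 7)
Change: A[7] -17 -> 4
Changed element WAS the min. Need to check: is 4 still <= all others?
  Min of remaining elements: -8
  New min = min(4, -8) = -8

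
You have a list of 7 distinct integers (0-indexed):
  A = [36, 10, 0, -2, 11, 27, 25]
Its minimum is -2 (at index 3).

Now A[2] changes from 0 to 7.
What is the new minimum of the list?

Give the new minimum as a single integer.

Answer: -2

Derivation:
Old min = -2 (at index 3)
Change: A[2] 0 -> 7
Changed element was NOT the old min.
  New min = min(old_min, new_val) = min(-2, 7) = -2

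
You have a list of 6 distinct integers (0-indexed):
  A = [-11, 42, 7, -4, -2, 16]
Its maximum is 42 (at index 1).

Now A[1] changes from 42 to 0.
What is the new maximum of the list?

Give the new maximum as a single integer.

Old max = 42 (at index 1)
Change: A[1] 42 -> 0
Changed element WAS the max -> may need rescan.
  Max of remaining elements: 16
  New max = max(0, 16) = 16

Answer: 16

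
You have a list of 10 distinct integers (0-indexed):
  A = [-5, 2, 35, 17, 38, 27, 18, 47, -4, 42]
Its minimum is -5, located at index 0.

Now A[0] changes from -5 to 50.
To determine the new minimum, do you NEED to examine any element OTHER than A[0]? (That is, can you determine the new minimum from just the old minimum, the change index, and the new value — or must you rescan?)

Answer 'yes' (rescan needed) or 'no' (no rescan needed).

Old min = -5 at index 0
Change at index 0: -5 -> 50
Index 0 WAS the min and new value 50 > old min -5. Must rescan other elements to find the new min.
Needs rescan: yes

Answer: yes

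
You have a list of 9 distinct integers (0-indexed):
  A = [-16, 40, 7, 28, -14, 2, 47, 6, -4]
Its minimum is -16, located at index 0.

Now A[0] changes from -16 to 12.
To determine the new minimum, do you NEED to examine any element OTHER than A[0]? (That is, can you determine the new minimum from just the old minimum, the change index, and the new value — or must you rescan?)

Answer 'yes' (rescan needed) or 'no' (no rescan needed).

Old min = -16 at index 0
Change at index 0: -16 -> 12
Index 0 WAS the min and new value 12 > old min -16. Must rescan other elements to find the new min.
Needs rescan: yes

Answer: yes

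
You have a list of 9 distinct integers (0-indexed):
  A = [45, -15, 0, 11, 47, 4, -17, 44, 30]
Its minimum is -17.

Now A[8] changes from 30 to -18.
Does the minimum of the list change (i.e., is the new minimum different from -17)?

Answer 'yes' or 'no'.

Answer: yes

Derivation:
Old min = -17
Change: A[8] 30 -> -18
Changed element was NOT the min; min changes only if -18 < -17.
New min = -18; changed? yes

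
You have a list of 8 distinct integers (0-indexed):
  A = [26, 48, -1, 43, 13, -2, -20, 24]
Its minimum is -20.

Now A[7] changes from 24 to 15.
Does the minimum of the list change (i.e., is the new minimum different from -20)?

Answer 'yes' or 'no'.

Answer: no

Derivation:
Old min = -20
Change: A[7] 24 -> 15
Changed element was NOT the min; min changes only if 15 < -20.
New min = -20; changed? no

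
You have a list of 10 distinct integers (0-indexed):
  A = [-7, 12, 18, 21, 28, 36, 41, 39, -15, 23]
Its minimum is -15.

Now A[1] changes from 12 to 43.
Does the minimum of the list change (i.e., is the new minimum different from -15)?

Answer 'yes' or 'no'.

Old min = -15
Change: A[1] 12 -> 43
Changed element was NOT the min; min changes only if 43 < -15.
New min = -15; changed? no

Answer: no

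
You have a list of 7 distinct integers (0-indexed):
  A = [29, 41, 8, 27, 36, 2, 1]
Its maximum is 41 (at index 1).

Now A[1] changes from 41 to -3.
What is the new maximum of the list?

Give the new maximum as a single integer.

Old max = 41 (at index 1)
Change: A[1] 41 -> -3
Changed element WAS the max -> may need rescan.
  Max of remaining elements: 36
  New max = max(-3, 36) = 36

Answer: 36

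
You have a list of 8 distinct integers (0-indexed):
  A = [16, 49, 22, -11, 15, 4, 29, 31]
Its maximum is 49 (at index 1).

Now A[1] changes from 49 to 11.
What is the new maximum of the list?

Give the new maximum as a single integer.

Old max = 49 (at index 1)
Change: A[1] 49 -> 11
Changed element WAS the max -> may need rescan.
  Max of remaining elements: 31
  New max = max(11, 31) = 31

Answer: 31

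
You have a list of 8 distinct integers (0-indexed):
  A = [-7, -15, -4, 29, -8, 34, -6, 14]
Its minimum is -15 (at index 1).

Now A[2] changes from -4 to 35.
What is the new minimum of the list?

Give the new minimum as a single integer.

Old min = -15 (at index 1)
Change: A[2] -4 -> 35
Changed element was NOT the old min.
  New min = min(old_min, new_val) = min(-15, 35) = -15

Answer: -15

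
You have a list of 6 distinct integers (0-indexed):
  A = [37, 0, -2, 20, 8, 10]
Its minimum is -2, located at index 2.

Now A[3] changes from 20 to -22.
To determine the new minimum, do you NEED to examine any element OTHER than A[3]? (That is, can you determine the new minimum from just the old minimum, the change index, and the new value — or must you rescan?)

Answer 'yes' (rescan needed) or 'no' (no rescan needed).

Old min = -2 at index 2
Change at index 3: 20 -> -22
Index 3 was NOT the min. New min = min(-2, -22). No rescan of other elements needed.
Needs rescan: no

Answer: no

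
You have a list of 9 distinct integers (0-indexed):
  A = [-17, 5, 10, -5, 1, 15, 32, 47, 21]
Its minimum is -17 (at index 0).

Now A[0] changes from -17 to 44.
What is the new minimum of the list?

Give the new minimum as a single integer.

Old min = -17 (at index 0)
Change: A[0] -17 -> 44
Changed element WAS the min. Need to check: is 44 still <= all others?
  Min of remaining elements: -5
  New min = min(44, -5) = -5

Answer: -5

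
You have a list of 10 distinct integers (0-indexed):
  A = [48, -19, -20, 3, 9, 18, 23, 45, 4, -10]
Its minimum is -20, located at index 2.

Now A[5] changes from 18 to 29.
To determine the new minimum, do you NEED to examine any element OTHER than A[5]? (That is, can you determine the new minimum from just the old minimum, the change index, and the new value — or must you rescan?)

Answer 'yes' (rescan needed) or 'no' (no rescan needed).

Old min = -20 at index 2
Change at index 5: 18 -> 29
Index 5 was NOT the min. New min = min(-20, 29). No rescan of other elements needed.
Needs rescan: no

Answer: no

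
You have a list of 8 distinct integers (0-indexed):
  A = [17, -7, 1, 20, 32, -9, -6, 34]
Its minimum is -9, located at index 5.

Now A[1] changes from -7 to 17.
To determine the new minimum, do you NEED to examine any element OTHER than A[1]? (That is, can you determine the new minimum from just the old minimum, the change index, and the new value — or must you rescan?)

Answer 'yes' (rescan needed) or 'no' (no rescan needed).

Old min = -9 at index 5
Change at index 1: -7 -> 17
Index 1 was NOT the min. New min = min(-9, 17). No rescan of other elements needed.
Needs rescan: no

Answer: no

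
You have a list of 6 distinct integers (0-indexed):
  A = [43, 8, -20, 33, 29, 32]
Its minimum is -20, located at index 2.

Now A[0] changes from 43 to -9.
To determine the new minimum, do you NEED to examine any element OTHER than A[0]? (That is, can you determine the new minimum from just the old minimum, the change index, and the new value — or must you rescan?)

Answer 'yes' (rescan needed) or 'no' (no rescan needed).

Old min = -20 at index 2
Change at index 0: 43 -> -9
Index 0 was NOT the min. New min = min(-20, -9). No rescan of other elements needed.
Needs rescan: no

Answer: no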